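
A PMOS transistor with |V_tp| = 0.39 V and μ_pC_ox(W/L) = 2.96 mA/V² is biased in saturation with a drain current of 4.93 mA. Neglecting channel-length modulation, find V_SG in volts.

In saturation I_D = ½ k_p (V_SG − |V_tp|)², so V_SG − |V_tp| = √(2 I_D / k_p) = √(2 × 4.93 / 2.96) = 1.83 V.
V_SG = 0.39 + 1.83 = 2.22 V.

V_SG = 2.22 V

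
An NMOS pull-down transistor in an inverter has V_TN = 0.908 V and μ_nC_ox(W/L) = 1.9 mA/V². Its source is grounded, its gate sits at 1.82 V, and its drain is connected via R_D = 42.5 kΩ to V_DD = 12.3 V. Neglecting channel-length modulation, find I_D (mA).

V_GS = V_G = 1.82 V, so V_ov = 1.82 − 0.908 = 0.912 V.
Assume saturation: I_D = ½ k_n V_ov² = 0.5 × 1.9 × 0.912² = 0.79 mA, giving V_DS = V_DD − I_D R_D = 12.3 − 0.79 × 42.5 = -21.3 V.
But -21.3 V < V_ov = 0.912 V, so the device is actually in triode.
In triode I_D = k_n[V_ov V_DS − ½ V_DS²] and I_D = (V_DD − V_DS)/R_D. Equating: 40.4 V_DS² − 74.64 V_DS + 12.3 = 0, giving V_DS = 0.183 V (the root below V_ov).
I_D = (12.3 − 0.183) / 42.5 = 0.285 mA.

I_D = 0.285 mA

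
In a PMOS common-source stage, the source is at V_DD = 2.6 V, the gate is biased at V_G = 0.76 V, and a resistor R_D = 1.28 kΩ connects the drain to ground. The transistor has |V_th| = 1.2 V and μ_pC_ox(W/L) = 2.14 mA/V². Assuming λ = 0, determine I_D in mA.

V_SG = V_DD − V_G = 2.6 − 0.76 = 1.84 V, so V_ov = 1.84 − 1.2 = 0.64 V.
Assume saturation: I_D = ½ k_p V_ov² = 0.5 × 2.14 × 0.64² = 0.438 mA, giving V_SD = V_DD − I_D R_D = 2.6 − 0.438 × 1.28 = 2.04 V.
V_SD = 2.04 V ≥ V_ov = 0.64 V, confirming saturation.

I_D = 0.438 mA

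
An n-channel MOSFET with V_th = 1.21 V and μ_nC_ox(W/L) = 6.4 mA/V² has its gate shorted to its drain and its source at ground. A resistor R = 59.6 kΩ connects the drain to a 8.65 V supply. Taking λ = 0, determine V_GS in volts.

With gate tied to drain, V_GS = V_DS ≥ V_GS − V_th, so the device is in saturation.
KCL at the drain: ½ k_n (V_GS − V_th)² = (V_DD − V_GS)/R.
Let x = V_GS − 1.21. Then 191 x² + x − 7.44 = 0, giving x = 0.195 V (positive root), so V_GS = 1.4 V.
I_D = (V_DD − V_GS)/R = (8.65 − 1.4) / 59.6 = 0.122 mA.

V_GS = 1.40 V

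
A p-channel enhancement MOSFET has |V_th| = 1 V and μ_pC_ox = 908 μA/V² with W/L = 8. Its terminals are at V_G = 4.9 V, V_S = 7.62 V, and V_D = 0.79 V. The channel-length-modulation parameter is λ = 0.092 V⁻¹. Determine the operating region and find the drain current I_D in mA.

Saturation; I_D = 17.5 mA

V_SG = V_S − V_G = 7.62 − 4.9 = 2.72 V; V_SD = V_S − V_D = 7.62 − 0.79 = 6.83 V.
k_p = μ_pC_ox · (W/L) = 7.264 mA/V².
V_ov = V_SG − |V_th| = 2.72 − 1 = 1.72 V.
Since V_SD = 6.83 V ≥ V_ov = 1.72 V, the device is in saturation.
I_D = ½ k_p V_ov² (1 + λ V_SD) = 0.5 × 7.264 × 1.72² × (1 + 0.092 × 6.83) = 17.5 mA.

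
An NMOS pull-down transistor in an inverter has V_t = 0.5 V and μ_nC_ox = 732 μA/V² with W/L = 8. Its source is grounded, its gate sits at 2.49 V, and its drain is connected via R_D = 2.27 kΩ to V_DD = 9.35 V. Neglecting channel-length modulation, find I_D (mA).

I_D = 3.95 mA

V_GS = V_G = 2.49 V, so V_ov = 2.49 − 0.5 = 1.99 V.
k_n = μ_nC_ox · (W/L) = 5.856 mA/V².
Assume saturation: I_D = ½ k_n V_ov² = 0.5 × 5.856 × 1.99² = 11.6 mA, giving V_DS = V_DD − I_D R_D = 9.35 − 11.6 × 2.27 = -17 V.
But -17 V < V_ov = 1.99 V, so the device is actually in triode.
In triode I_D = k_n[V_ov V_DS − ½ V_DS²] and I_D = (V_DD − V_DS)/R_D. Equating: 6.65 V_DS² − 27.45 V_DS + 9.35 = 0, giving V_DS = 0.375 V (the root below V_ov).
I_D = (9.35 − 0.375) / 2.27 = 3.95 mA.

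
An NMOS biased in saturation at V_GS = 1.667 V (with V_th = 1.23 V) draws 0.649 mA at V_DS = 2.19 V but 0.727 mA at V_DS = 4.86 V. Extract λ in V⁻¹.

With V_GS fixed, I_D ∝ (1 + λ V_DS) in saturation, so I_D2/I_D1 = (1 + λ V_DS2)/(1 + λ V_DS1).
0.727/0.649 = 1.12 = (1 + 4.86 λ)/(1 + 2.19 λ).
Solving: λ (I_D1 V_DS2 − I_D2 V_DS1) = I_D2 − I_D1, so λ = (0.727 − 0.649) / (0.649 × 4.86 − 0.727 × 2.19) = 0.078 / 1.56 = 0.0499 V⁻¹.

λ = 0.0499 V⁻¹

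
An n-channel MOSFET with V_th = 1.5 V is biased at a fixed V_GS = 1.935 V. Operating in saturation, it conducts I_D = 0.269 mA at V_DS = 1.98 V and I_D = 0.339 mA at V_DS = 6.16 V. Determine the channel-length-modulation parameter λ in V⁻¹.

With V_GS fixed, I_D ∝ (1 + λ V_DS) in saturation, so I_D2/I_D1 = (1 + λ V_DS2)/(1 + λ V_DS1).
0.339/0.269 = 1.26 = (1 + 6.16 λ)/(1 + 1.98 λ).
Solving: λ (I_D1 V_DS2 − I_D2 V_DS1) = I_D2 − I_D1, so λ = (0.339 − 0.269) / (0.269 × 6.16 − 0.339 × 1.98) = 0.07 / 0.986 = 0.071 V⁻¹.

λ = 0.0710 V⁻¹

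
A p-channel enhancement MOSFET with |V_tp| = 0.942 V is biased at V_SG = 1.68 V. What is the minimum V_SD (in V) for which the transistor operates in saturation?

V_SD,sat = 0.738 V

The boundary between triode and saturation is V_SD = V_SG − |V_tp| = V_ov.
V_ov = 1.68 − 0.942 = 0.738 V.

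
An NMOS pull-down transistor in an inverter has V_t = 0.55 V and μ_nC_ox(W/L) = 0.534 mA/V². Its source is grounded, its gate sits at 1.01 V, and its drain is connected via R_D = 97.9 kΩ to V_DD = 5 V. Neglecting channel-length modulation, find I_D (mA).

V_GS = V_G = 1.01 V, so V_ov = 1.01 − 0.55 = 0.46 V.
Assume saturation: I_D = ½ k_n V_ov² = 0.5 × 0.534 × 0.46² = 0.0565 mA, giving V_DS = V_DD − I_D R_D = 5 − 0.0565 × 97.9 = -0.531 V.
But -0.531 V < V_ov = 0.46 V, so the device is actually in triode.
In triode I_D = k_n[V_ov V_DS − ½ V_DS²] and I_D = (V_DD − V_DS)/R_D. Equating: 26.1 V_DS² − 25.05 V_DS + 5 = 0, giving V_DS = 0.283 V (the root below V_ov).
I_D = (5 − 0.283) / 97.9 = 0.0482 mA.

I_D = 0.0482 mA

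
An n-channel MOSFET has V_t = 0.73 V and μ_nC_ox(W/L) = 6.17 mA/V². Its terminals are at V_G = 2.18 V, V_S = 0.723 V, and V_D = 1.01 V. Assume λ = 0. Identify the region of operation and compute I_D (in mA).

Triode; I_D = 1.03 mA

V_GS = V_G − V_S = 2.18 − 0.723 = 1.46 V; V_DS = V_D − V_S = 1.01 − 0.723 = 0.287 V.
V_ov = V_GS − V_t = 1.46 − 0.73 = 0.727 V.
Since V_DS = 0.287 V < V_ov = 0.727 V, the device is in the triode region.
I_D = k_n [V_ov · V_DS − ½ V_DS²] = 6.17 × [0.727 × 0.287 − 0.5 × 0.287²] = 1.03 mA.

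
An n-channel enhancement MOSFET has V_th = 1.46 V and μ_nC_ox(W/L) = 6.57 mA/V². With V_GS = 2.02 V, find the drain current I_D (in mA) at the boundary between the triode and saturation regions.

I_D = 1.03 mA

At the boundary V_DS = V_ov = V_GS − V_th = 2.02 − 1.46 = 0.56 V.
I_D = ½ k_n V_ov² = 0.5 × 6.57 × 0.56² = 1.03 mA.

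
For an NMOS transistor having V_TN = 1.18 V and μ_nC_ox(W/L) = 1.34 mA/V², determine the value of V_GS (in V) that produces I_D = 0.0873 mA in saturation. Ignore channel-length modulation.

V_GS = 1.54 V

In saturation I_D = ½ k_n (V_GS − V_TN)², so V_GS − V_TN = √(2 I_D / k_n) = √(2 × 0.0873 / 1.34) = 0.361 V.
V_GS = 1.18 + 0.361 = 1.54 V.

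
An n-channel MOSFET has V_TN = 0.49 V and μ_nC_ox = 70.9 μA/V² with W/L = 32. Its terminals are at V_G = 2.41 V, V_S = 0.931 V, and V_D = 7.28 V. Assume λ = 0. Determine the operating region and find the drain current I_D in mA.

Saturation; I_D = 1.11 mA

V_GS = V_G − V_S = 2.41 − 0.931 = 1.48 V; V_DS = V_D − V_S = 7.28 − 0.931 = 6.35 V.
k_n = μ_nC_ox · (W/L) = 2.269 mA/V².
V_ov = V_GS − V_TN = 1.48 − 0.49 = 0.989 V.
Since V_DS = 6.35 V ≥ V_ov = 0.989 V, the device is in saturation.
I_D = ½ k_n V_ov² = 0.5 × 2.269 × 0.989² = 1.11 mA.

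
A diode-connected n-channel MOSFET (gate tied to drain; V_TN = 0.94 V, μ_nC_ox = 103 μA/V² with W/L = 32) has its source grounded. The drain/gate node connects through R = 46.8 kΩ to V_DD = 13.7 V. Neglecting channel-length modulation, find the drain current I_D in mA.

With gate tied to drain, V_GS = V_DS ≥ V_GS − V_TN, so the device is in saturation.
k_n = μ_nC_ox · (W/L) = 3.296 mA/V².
KCL at the drain: ½ k_n (V_GS − V_TN)² = (V_DD − V_GS)/R.
Let x = V_GS − 0.94. Then 77.1 x² + x − 12.76 = 0, giving x = 0.4 V (positive root), so V_GS = 1.34 V.
I_D = (V_DD − V_GS)/R = (13.7 − 1.34) / 46.8 = 0.264 mA.

I_D = 0.264 mA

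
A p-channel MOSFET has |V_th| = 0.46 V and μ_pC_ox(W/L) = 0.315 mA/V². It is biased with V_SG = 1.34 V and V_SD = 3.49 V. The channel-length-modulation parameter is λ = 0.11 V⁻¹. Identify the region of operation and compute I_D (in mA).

V_ov = V_SG − |V_th| = 1.34 − 0.46 = 0.88 V.
Since V_SD = 3.49 V ≥ V_ov = 0.88 V, the device is in saturation.
I_D = ½ k_p V_ov² (1 + λ V_SD) = 0.5 × 0.315 × 0.88² × (1 + 0.11 × 3.49) = 0.169 mA.

Saturation; I_D = 0.169 mA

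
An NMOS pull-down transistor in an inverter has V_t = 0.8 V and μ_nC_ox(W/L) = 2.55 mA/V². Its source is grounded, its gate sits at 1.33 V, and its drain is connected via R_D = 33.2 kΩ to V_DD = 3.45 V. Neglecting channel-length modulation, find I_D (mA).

V_GS = V_G = 1.33 V, so V_ov = 1.33 − 0.8 = 0.53 V.
Assume saturation: I_D = ½ k_n V_ov² = 0.5 × 2.55 × 0.53² = 0.358 mA, giving V_DS = V_DD − I_D R_D = 3.45 − 0.358 × 33.2 = -8.44 V.
But -8.44 V < V_ov = 0.53 V, so the device is actually in triode.
In triode I_D = k_n[V_ov V_DS − ½ V_DS²] and I_D = (V_DD − V_DS)/R_D. Equating: 42.3 V_DS² − 45.87 V_DS + 3.45 = 0, giving V_DS = 0.0813 V (the root below V_ov).
I_D = (3.45 − 0.0813) / 33.2 = 0.101 mA.

I_D = 0.101 mA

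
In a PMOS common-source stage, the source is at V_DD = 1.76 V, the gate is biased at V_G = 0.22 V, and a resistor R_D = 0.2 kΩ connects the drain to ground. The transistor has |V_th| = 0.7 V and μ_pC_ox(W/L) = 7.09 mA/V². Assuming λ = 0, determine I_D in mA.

V_SG = V_DD − V_G = 1.76 − 0.22 = 1.54 V, so V_ov = 1.54 − 0.7 = 0.84 V.
Assume saturation: I_D = ½ k_p V_ov² = 0.5 × 7.09 × 0.84² = 2.5 mA, giving V_SD = V_DD − I_D R_D = 1.76 − 2.5 × 0.2 = 1.26 V.
V_SD = 1.26 V ≥ V_ov = 0.84 V, confirming saturation.

I_D = 2.50 mA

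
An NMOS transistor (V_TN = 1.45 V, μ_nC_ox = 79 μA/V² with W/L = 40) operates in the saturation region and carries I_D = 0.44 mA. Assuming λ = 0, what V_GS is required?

k_n = μ_nC_ox · (W/L) = 3.16 mA/V².
In saturation I_D = ½ k_n (V_GS − V_TN)², so V_GS − V_TN = √(2 I_D / k_n) = √(2 × 0.44 / 3.16) = 0.528 V.
V_GS = 1.45 + 0.528 = 1.98 V.

V_GS = 1.98 V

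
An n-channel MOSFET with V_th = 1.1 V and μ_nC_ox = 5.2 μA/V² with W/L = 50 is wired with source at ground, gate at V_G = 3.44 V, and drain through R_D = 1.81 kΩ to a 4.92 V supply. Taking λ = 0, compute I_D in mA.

I_D = 0.712 mA

V_GS = V_G = 3.44 V, so V_ov = 3.44 − 1.1 = 2.34 V.
k_n = μ_nC_ox · (W/L) = 0.26 mA/V².
Assume saturation: I_D = ½ k_n V_ov² = 0.5 × 0.26 × 2.34² = 0.712 mA, giving V_DS = V_DD − I_D R_D = 4.92 − 0.712 × 1.81 = 3.63 V.
V_DS = 3.63 V ≥ V_ov = 2.34 V, confirming saturation.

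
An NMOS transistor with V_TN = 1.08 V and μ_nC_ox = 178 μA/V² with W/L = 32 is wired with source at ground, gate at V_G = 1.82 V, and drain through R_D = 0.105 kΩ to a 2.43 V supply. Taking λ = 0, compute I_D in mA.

V_GS = V_G = 1.82 V, so V_ov = 1.82 − 1.08 = 0.74 V.
k_n = μ_nC_ox · (W/L) = 5.696 mA/V².
Assume saturation: I_D = ½ k_n V_ov² = 0.5 × 5.696 × 0.74² = 1.56 mA, giving V_DS = V_DD − I_D R_D = 2.43 − 1.56 × 0.105 = 2.27 V.
V_DS = 2.27 V ≥ V_ov = 0.74 V, confirming saturation.

I_D = 1.56 mA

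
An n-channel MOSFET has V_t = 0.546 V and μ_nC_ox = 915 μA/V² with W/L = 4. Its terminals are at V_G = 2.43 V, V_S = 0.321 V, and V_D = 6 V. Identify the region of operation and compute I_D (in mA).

Saturation; I_D = 4.47 mA

V_GS = V_G − V_S = 2.43 − 0.321 = 2.11 V; V_DS = V_D − V_S = 6 − 0.321 = 5.68 V.
k_n = μ_nC_ox · (W/L) = 3.66 mA/V².
V_ov = V_GS − V_t = 2.11 − 0.546 = 1.56 V.
Since V_DS = 5.68 V ≥ V_ov = 1.56 V, the device is in saturation.
I_D = ½ k_n V_ov² = 0.5 × 3.66 × 1.56² = 4.47 mA.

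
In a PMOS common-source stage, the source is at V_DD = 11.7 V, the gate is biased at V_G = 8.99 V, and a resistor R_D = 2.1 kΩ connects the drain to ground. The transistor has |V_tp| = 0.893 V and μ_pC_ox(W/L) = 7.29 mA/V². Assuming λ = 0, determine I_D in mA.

V_SG = V_DD − V_G = 11.7 − 8.99 = 2.71 V, so V_ov = 2.71 − 0.893 = 1.82 V.
Assume saturation: I_D = ½ k_p V_ov² = 0.5 × 7.29 × 1.82² = 12 mA, giving V_SD = V_DD − I_D R_D = 11.7 − 12 × 2.1 = -13.6 V.
But -13.6 V < V_ov = 1.82 V, so the device is actually in triode.
In triode I_D = k_p[V_ov V_SD − ½ V_SD²] and I_D = (V_DD − V_SD)/R_D. Equating: 7.65 V_SD² − 28.82 V_SD + 11.7 = 0, giving V_SD = 0.463 V (the root below V_ov).
I_D = (11.7 − 0.463) / 2.1 = 5.35 mA.

I_D = 5.35 mA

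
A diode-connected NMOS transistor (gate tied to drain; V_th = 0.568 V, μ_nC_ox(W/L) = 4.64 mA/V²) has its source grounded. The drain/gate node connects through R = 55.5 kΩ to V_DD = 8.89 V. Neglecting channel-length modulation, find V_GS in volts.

With gate tied to drain, V_GS = V_DS ≥ V_GS − V_th, so the device is in saturation.
KCL at the drain: ½ k_n (V_GS − V_th)² = (V_DD − V_GS)/R.
Let x = V_GS − 0.568. Then 129 x² + x − 8.322 = 0, giving x = 0.25 V (positive root), so V_GS = 0.818 V.
I_D = (V_DD − V_GS)/R = (8.89 − 0.818) / 55.5 = 0.145 mA.

V_GS = 0.818 V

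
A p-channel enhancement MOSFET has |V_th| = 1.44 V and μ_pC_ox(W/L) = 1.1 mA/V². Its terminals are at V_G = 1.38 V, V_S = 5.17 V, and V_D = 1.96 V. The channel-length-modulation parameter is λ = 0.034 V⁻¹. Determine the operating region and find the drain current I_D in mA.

Saturation; I_D = 3.37 mA

V_SG = V_S − V_G = 5.17 − 1.38 = 3.79 V; V_SD = V_S − V_D = 5.17 − 1.96 = 3.21 V.
V_ov = V_SG − |V_th| = 3.79 − 1.44 = 2.35 V.
Since V_SD = 3.21 V ≥ V_ov = 2.35 V, the device is in saturation.
I_D = ½ k_p V_ov² (1 + λ V_SD) = 0.5 × 1.1 × 2.35² × (1 + 0.034 × 3.21) = 3.37 mA.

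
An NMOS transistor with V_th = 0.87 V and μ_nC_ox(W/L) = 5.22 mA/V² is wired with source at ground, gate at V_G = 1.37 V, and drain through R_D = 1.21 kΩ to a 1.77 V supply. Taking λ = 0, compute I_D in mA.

V_GS = V_G = 1.37 V, so V_ov = 1.37 − 0.87 = 0.5 V.
Assume saturation: I_D = ½ k_n V_ov² = 0.5 × 5.22 × 0.5² = 0.653 mA, giving V_DS = V_DD − I_D R_D = 1.77 − 0.653 × 1.21 = 0.98 V.
V_DS = 0.98 V ≥ V_ov = 0.5 V, confirming saturation.

I_D = 0.653 mA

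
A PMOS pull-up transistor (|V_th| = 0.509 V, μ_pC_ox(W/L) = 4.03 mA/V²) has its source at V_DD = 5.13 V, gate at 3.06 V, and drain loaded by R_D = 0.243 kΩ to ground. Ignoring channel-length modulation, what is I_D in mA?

I_D = 4.91 mA

V_SG = V_DD − V_G = 5.13 − 3.06 = 2.07 V, so V_ov = 2.07 − 0.509 = 1.56 V.
Assume saturation: I_D = ½ k_p V_ov² = 0.5 × 4.03 × 1.56² = 4.91 mA, giving V_SD = V_DD − I_D R_D = 5.13 − 4.91 × 0.243 = 3.94 V.
V_SD = 3.94 V ≥ V_ov = 1.56 V, confirming saturation.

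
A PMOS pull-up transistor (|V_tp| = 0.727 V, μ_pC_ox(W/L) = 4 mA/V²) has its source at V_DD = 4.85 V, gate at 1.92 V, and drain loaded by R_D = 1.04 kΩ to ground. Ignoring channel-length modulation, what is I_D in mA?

I_D = 4.15 mA

V_SG = V_DD − V_G = 4.85 − 1.92 = 2.93 V, so V_ov = 2.93 − 0.727 = 2.2 V.
Assume saturation: I_D = ½ k_p V_ov² = 0.5 × 4 × 2.2² = 9.71 mA, giving V_SD = V_DD − I_D R_D = 4.85 − 9.71 × 1.04 = -5.24 V.
But -5.24 V < V_ov = 2.2 V, so the device is actually in triode.
In triode I_D = k_p[V_ov V_SD − ½ V_SD²] and I_D = (V_DD − V_SD)/R_D. Equating: 2.08 V_SD² − 10.16 V_SD + 4.85 = 0, giving V_SD = 0.536 V (the root below V_ov).
I_D = (4.85 − 0.536) / 1.04 = 4.15 mA.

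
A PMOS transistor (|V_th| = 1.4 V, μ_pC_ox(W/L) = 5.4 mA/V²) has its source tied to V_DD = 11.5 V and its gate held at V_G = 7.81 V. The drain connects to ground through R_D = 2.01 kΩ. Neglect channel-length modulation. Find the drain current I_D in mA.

V_SG = V_DD − V_G = 11.5 − 7.81 = 3.69 V, so V_ov = 3.69 − 1.4 = 2.29 V.
Assume saturation: I_D = ½ k_p V_ov² = 0.5 × 5.4 × 2.29² = 14.2 mA, giving V_SD = V_DD − I_D R_D = 11.5 − 14.2 × 2.01 = -17 V.
But -17 V < V_ov = 2.29 V, so the device is actually in triode.
In triode I_D = k_p[V_ov V_SD − ½ V_SD²] and I_D = (V_DD − V_SD)/R_D. Equating: 5.43 V_SD² − 25.86 V_SD + 11.5 = 0, giving V_SD = 0.497 V (the root below V_ov).
I_D = (11.5 − 0.497) / 2.01 = 5.47 mA.

I_D = 5.47 mA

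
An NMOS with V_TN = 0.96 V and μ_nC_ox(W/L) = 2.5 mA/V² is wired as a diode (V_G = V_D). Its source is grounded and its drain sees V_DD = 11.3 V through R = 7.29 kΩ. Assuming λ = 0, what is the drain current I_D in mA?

I_D = 1.28 mA

With gate tied to drain, V_GS = V_DS ≥ V_GS − V_TN, so the device is in saturation.
KCL at the drain: ½ k_n (V_GS − V_TN)² = (V_DD − V_GS)/R.
Let x = V_GS − 0.96. Then 9.11 x² + x − 10.34 = 0, giving x = 1.01 V (positive root), so V_GS = 1.97 V.
I_D = (V_DD − V_GS)/R = (11.3 − 1.97) / 7.29 = 1.28 mA.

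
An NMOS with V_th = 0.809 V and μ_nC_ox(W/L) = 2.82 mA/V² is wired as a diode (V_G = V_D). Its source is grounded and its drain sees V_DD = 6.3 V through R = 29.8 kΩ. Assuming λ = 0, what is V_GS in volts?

V_GS = 1.16 V

With gate tied to drain, V_GS = V_DS ≥ V_GS − V_th, so the device is in saturation.
KCL at the drain: ½ k_n (V_GS − V_th)² = (V_DD − V_GS)/R.
Let x = V_GS − 0.809. Then 42 x² + x − 5.491 = 0, giving x = 0.35 V (positive root), so V_GS = 1.16 V.
I_D = (V_DD − V_GS)/R = (6.3 − 1.16) / 29.8 = 0.173 mA.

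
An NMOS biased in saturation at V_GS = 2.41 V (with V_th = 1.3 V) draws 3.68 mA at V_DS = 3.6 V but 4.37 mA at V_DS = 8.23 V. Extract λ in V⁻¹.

With V_GS fixed, I_D ∝ (1 + λ V_DS) in saturation, so I_D2/I_D1 = (1 + λ V_DS2)/(1 + λ V_DS1).
4.37/3.68 = 1.188 = (1 + 8.23 λ)/(1 + 3.6 λ).
Solving: λ (I_D1 V_DS2 − I_D2 V_DS1) = I_D2 − I_D1, so λ = (4.37 − 3.68) / (3.68 × 8.23 − 4.37 × 3.6) = 0.69 / 14.6 = 0.0474 V⁻¹.

λ = 0.0474 V⁻¹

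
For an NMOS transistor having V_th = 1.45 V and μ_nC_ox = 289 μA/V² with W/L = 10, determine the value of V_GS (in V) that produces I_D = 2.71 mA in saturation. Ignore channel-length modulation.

V_GS = 2.82 V

k_n = μ_nC_ox · (W/L) = 2.89 mA/V².
In saturation I_D = ½ k_n (V_GS − V_th)², so V_GS − V_th = √(2 I_D / k_n) = √(2 × 2.71 / 2.89) = 1.37 V.
V_GS = 1.45 + 1.37 = 2.82 V.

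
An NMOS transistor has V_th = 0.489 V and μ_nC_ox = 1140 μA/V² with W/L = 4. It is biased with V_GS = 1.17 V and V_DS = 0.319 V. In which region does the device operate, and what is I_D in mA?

k_n = μ_nC_ox · (W/L) = 4.56 mA/V².
V_ov = V_GS − V_th = 1.17 − 0.489 = 0.681 V.
Since V_DS = 0.319 V < V_ov = 0.681 V, the device is in the triode region.
I_D = k_n [V_ov · V_DS − ½ V_DS²] = 4.56 × [0.681 × 0.319 − 0.5 × 0.319²] = 0.759 mA.

Triode; I_D = 0.759 mA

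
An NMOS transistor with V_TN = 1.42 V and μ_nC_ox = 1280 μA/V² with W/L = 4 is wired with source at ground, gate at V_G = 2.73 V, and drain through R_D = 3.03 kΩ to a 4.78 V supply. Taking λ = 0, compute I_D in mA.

V_GS = V_G = 2.73 V, so V_ov = 2.73 − 1.42 = 1.31 V.
k_n = μ_nC_ox · (W/L) = 5.12 mA/V².
Assume saturation: I_D = ½ k_n V_ov² = 0.5 × 5.12 × 1.31² = 4.39 mA, giving V_DS = V_DD − I_D R_D = 4.78 − 4.39 × 3.03 = -8.53 V.
But -8.53 V < V_ov = 1.31 V, so the device is actually in triode.
In triode I_D = k_n[V_ov V_DS − ½ V_DS²] and I_D = (V_DD − V_DS)/R_D. Equating: 7.76 V_DS² − 21.32 V_DS + 4.78 = 0, giving V_DS = 0.246 V (the root below V_ov).
I_D = (4.78 − 0.246) / 3.03 = 1.5 mA.

I_D = 1.50 mA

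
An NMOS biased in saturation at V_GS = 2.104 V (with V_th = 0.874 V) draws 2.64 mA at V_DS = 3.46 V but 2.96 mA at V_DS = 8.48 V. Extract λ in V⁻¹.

λ = 0.0263 V⁻¹

With V_GS fixed, I_D ∝ (1 + λ V_DS) in saturation, so I_D2/I_D1 = (1 + λ V_DS2)/(1 + λ V_DS1).
2.96/2.64 = 1.121 = (1 + 8.48 λ)/(1 + 3.46 λ).
Solving: λ (I_D1 V_DS2 − I_D2 V_DS1) = I_D2 − I_D1, so λ = (2.96 − 2.64) / (2.64 × 8.48 − 2.96 × 3.46) = 0.32 / 12.1 = 0.0263 V⁻¹.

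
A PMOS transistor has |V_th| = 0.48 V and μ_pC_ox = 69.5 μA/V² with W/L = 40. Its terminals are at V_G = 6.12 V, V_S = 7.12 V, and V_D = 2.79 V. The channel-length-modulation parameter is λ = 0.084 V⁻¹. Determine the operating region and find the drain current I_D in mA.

Saturation; I_D = 0.513 mA

V_SG = V_S − V_G = 7.12 − 6.12 = 1 V; V_SD = V_S − V_D = 7.12 − 2.79 = 4.33 V.
k_p = μ_pC_ox · (W/L) = 2.78 mA/V².
V_ov = V_SG − |V_th| = 1 − 0.48 = 0.52 V.
Since V_SD = 4.33 V ≥ V_ov = 0.52 V, the device is in saturation.
I_D = ½ k_p V_ov² (1 + λ V_SD) = 0.5 × 2.78 × 0.52² × (1 + 0.084 × 4.33) = 0.513 mA.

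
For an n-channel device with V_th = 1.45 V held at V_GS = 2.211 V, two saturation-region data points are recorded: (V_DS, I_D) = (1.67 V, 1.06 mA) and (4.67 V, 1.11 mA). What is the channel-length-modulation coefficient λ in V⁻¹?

λ = 0.0161 V⁻¹

With V_GS fixed, I_D ∝ (1 + λ V_DS) in saturation, so I_D2/I_D1 = (1 + λ V_DS2)/(1 + λ V_DS1).
1.11/1.06 = 1.047 = (1 + 4.67 λ)/(1 + 1.67 λ).
Solving: λ (I_D1 V_DS2 − I_D2 V_DS1) = I_D2 − I_D1, so λ = (1.11 − 1.06) / (1.06 × 4.67 − 1.11 × 1.67) = 0.05 / 3.1 = 0.0161 V⁻¹.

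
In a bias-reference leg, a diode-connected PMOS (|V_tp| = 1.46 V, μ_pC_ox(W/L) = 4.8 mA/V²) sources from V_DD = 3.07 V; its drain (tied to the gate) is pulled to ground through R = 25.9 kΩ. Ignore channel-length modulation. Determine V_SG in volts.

With gate tied to drain, V_SG = V_SD ≥ V_SG − |V_tp|, so the device is in saturation.
KCL at the drain: ½ k_p (V_SG − |V_tp|)² = (V_DD − V_SG)/R.
Let x = V_SG − 1.46. Then 62.2 x² + x − 1.61 = 0, giving x = 0.153 V (positive root), so V_SG = 1.61 V.
I_D = (V_DD − V_SG)/R = (3.07 − 1.61) / 25.9 = 0.0563 mA.

V_SG = 1.61 V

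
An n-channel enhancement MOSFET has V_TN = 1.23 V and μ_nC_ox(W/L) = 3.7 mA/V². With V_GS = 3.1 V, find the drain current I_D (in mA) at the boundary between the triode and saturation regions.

I_D = 6.47 mA

At the boundary V_DS = V_ov = V_GS − V_TN = 3.1 − 1.23 = 1.87 V.
I_D = ½ k_n V_ov² = 0.5 × 3.7 × 1.87² = 6.47 mA.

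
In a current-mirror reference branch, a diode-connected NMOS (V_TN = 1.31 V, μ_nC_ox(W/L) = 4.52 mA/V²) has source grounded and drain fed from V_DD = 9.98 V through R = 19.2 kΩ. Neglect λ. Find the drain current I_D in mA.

With gate tied to drain, V_GS = V_DS ≥ V_GS − V_TN, so the device is in saturation.
KCL at the drain: ½ k_n (V_GS − V_TN)² = (V_DD − V_GS)/R.
Let x = V_GS − 1.31. Then 43.4 x² + x − 8.67 = 0, giving x = 0.436 V (positive root), so V_GS = 1.75 V.
I_D = (V_DD − V_GS)/R = (9.98 − 1.75) / 19.2 = 0.429 mA.

I_D = 0.429 mA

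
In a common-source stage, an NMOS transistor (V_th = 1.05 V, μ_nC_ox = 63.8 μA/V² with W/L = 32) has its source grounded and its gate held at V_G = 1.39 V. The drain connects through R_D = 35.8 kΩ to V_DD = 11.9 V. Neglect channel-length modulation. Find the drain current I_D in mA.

V_GS = V_G = 1.39 V, so V_ov = 1.39 − 1.05 = 0.34 V.
k_n = μ_nC_ox · (W/L) = 2.042 mA/V².
Assume saturation: I_D = ½ k_n V_ov² = 0.5 × 2.042 × 0.34² = 0.118 mA, giving V_DS = V_DD − I_D R_D = 11.9 − 0.118 × 35.8 = 7.68 V.
V_DS = 7.68 V ≥ V_ov = 0.34 V, confirming saturation.

I_D = 0.118 mA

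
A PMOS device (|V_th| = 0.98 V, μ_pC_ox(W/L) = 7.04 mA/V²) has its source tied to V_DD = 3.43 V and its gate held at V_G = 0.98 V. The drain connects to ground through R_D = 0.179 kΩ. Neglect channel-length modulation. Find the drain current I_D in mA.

V_SG = V_DD − V_G = 3.43 − 0.98 = 2.45 V, so V_ov = 2.45 − 0.98 = 1.47 V.
Assume saturation: I_D = ½ k_p V_ov² = 0.5 × 7.04 × 1.47² = 7.61 mA, giving V_SD = V_DD − I_D R_D = 3.43 − 7.61 × 0.179 = 2.07 V.
V_SD = 2.07 V ≥ V_ov = 1.47 V, confirming saturation.

I_D = 7.61 mA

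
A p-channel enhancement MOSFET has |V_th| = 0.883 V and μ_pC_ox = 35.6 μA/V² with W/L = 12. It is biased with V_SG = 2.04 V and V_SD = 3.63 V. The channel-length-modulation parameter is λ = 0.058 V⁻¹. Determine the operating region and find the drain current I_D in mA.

Saturation; I_D = 0.346 mA

k_p = μ_pC_ox · (W/L) = 0.4272 mA/V².
V_ov = V_SG − |V_th| = 2.04 − 0.883 = 1.16 V.
Since V_SD = 3.63 V ≥ V_ov = 1.16 V, the device is in saturation.
I_D = ½ k_p V_ov² (1 + λ V_SD) = 0.5 × 0.4272 × 1.16² × (1 + 0.058 × 3.63) = 0.346 mA.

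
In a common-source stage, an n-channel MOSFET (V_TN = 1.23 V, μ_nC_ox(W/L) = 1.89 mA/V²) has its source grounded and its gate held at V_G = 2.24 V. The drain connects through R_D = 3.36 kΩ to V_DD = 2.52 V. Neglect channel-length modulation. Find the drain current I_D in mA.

I_D = 0.627 mA

V_GS = V_G = 2.24 V, so V_ov = 2.24 − 1.23 = 1.01 V.
Assume saturation: I_D = ½ k_n V_ov² = 0.5 × 1.89 × 1.01² = 0.964 mA, giving V_DS = V_DD − I_D R_D = 2.52 − 0.964 × 3.36 = -0.719 V.
But -0.719 V < V_ov = 1.01 V, so the device is actually in triode.
In triode I_D = k_n[V_ov V_DS − ½ V_DS²] and I_D = (V_DD − V_DS)/R_D. Equating: 3.18 V_DS² − 7.414 V_DS + 2.52 = 0, giving V_DS = 0.413 V (the root below V_ov).
I_D = (2.52 − 0.413) / 3.36 = 0.627 mA.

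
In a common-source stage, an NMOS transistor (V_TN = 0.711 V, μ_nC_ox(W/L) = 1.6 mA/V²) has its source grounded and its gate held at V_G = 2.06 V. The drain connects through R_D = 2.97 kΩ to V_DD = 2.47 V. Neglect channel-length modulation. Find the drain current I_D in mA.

I_D = 0.704 mA

V_GS = V_G = 2.06 V, so V_ov = 2.06 − 0.711 = 1.35 V.
Assume saturation: I_D = ½ k_n V_ov² = 0.5 × 1.6 × 1.35² = 1.46 mA, giving V_DS = V_DD − I_D R_D = 2.47 − 1.46 × 2.97 = -1.85 V.
But -1.85 V < V_ov = 1.35 V, so the device is actually in triode.
In triode I_D = k_n[V_ov V_DS − ½ V_DS²] and I_D = (V_DD − V_DS)/R_D. Equating: 2.38 V_DS² − 7.41 V_DS + 2.47 = 0, giving V_DS = 0.379 V (the root below V_ov).
I_D = (2.47 − 0.379) / 2.97 = 0.704 mA.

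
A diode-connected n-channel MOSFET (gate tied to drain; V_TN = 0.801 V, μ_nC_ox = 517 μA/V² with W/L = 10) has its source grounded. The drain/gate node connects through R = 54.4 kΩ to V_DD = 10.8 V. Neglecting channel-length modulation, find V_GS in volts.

V_GS = 1.06 V

With gate tied to drain, V_GS = V_DS ≥ V_GS − V_TN, so the device is in saturation.
k_n = μ_nC_ox · (W/L) = 5.17 mA/V².
KCL at the drain: ½ k_n (V_GS − V_TN)² = (V_DD − V_GS)/R.
Let x = V_GS − 0.801. Then 141 x² + x − 9.999 = 0, giving x = 0.263 V (positive root), so V_GS = 1.06 V.
I_D = (V_DD − V_GS)/R = (10.8 − 1.06) / 54.4 = 0.179 mA.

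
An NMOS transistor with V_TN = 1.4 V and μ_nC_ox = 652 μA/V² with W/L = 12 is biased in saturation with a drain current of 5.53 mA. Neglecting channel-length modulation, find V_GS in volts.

k_n = μ_nC_ox · (W/L) = 7.824 mA/V².
In saturation I_D = ½ k_n (V_GS − V_TN)², so V_GS − V_TN = √(2 I_D / k_n) = √(2 × 5.53 / 7.824) = 1.19 V.
V_GS = 1.4 + 1.19 = 2.59 V.

V_GS = 2.59 V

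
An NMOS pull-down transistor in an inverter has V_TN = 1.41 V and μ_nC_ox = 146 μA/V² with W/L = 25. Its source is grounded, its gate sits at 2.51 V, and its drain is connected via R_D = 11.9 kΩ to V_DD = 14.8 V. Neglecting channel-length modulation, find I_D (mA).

I_D = 1.21 mA

V_GS = V_G = 2.51 V, so V_ov = 2.51 − 1.41 = 1.1 V.
k_n = μ_nC_ox · (W/L) = 3.65 mA/V².
Assume saturation: I_D = ½ k_n V_ov² = 0.5 × 3.65 × 1.1² = 2.21 mA, giving V_DS = V_DD − I_D R_D = 14.8 − 2.21 × 11.9 = -11.5 V.
But -11.5 V < V_ov = 1.1 V, so the device is actually in triode.
In triode I_D = k_n[V_ov V_DS − ½ V_DS²] and I_D = (V_DD − V_DS)/R_D. Equating: 21.7 V_DS² − 48.78 V_DS + 14.8 = 0, giving V_DS = 0.362 V (the root below V_ov).
I_D = (14.8 − 0.362) / 11.9 = 1.21 mA.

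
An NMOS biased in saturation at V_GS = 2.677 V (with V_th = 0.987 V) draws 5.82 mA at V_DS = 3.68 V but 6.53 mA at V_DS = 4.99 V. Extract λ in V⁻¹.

λ = 0.142 V⁻¹

With V_GS fixed, I_D ∝ (1 + λ V_DS) in saturation, so I_D2/I_D1 = (1 + λ V_DS2)/(1 + λ V_DS1).
6.53/5.82 = 1.122 = (1 + 4.99 λ)/(1 + 3.68 λ).
Solving: λ (I_D1 V_DS2 − I_D2 V_DS1) = I_D2 − I_D1, so λ = (6.53 − 5.82) / (5.82 × 4.99 − 6.53 × 3.68) = 0.71 / 5.01 = 0.142 V⁻¹.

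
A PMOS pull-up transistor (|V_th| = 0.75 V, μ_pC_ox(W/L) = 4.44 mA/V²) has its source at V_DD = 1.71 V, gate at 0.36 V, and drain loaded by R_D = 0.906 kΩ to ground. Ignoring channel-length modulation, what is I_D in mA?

I_D = 0.799 mA

V_SG = V_DD − V_G = 1.71 − 0.36 = 1.35 V, so V_ov = 1.35 − 0.75 = 0.6 V.
Assume saturation: I_D = ½ k_p V_ov² = 0.5 × 4.44 × 0.6² = 0.799 mA, giving V_SD = V_DD − I_D R_D = 1.71 − 0.799 × 0.906 = 0.986 V.
V_SD = 0.986 V ≥ V_ov = 0.6 V, confirming saturation.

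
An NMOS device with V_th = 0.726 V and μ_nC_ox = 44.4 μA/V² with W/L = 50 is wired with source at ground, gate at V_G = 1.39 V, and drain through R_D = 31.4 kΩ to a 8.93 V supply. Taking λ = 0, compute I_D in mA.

V_GS = V_G = 1.39 V, so V_ov = 1.39 − 0.726 = 0.664 V.
k_n = μ_nC_ox · (W/L) = 2.22 mA/V².
Assume saturation: I_D = ½ k_n V_ov² = 0.5 × 2.22 × 0.664² = 0.489 mA, giving V_DS = V_DD − I_D R_D = 8.93 − 0.489 × 31.4 = -6.44 V.
But -6.44 V < V_ov = 0.664 V, so the device is actually in triode.
In triode I_D = k_n[V_ov V_DS − ½ V_DS²] and I_D = (V_DD − V_DS)/R_D. Equating: 34.9 V_DS² − 47.29 V_DS + 8.93 = 0, giving V_DS = 0.227 V (the root below V_ov).
I_D = (8.93 − 0.227) / 31.4 = 0.277 mA.

I_D = 0.277 mA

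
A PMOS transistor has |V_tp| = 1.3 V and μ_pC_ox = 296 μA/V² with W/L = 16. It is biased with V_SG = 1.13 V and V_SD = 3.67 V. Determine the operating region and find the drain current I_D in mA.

V_SG = 1.13 V < |V_tp| = 1.3 V, so the transistor is in cutoff.

Cutoff; I_D = 0 mA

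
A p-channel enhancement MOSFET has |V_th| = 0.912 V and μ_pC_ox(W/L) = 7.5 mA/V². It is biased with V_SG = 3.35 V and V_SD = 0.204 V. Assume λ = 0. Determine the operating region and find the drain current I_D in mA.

V_ov = V_SG − |V_th| = 3.35 − 0.912 = 2.44 V.
Since V_SD = 0.204 V < V_ov = 2.44 V, the device is in the triode region.
I_D = k_p [V_ov · V_SD − ½ V_SD²] = 7.5 × [2.44 × 0.204 − 0.5 × 0.204²] = 3.57 mA.

Triode; I_D = 3.57 mA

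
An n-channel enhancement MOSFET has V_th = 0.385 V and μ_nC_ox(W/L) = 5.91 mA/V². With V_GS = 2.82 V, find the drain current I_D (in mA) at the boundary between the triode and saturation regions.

At the boundary V_DS = V_ov = V_GS − V_th = 2.82 − 0.385 = 2.43 V.
I_D = ½ k_n V_ov² = 0.5 × 5.91 × 2.43² = 17.5 mA.

I_D = 17.5 mA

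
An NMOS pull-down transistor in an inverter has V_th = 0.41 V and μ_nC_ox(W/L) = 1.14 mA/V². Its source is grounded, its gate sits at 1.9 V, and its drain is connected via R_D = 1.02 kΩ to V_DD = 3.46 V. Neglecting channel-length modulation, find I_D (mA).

I_D = 1.27 mA

V_GS = V_G = 1.9 V, so V_ov = 1.9 − 0.41 = 1.49 V.
Assume saturation: I_D = ½ k_n V_ov² = 0.5 × 1.14 × 1.49² = 1.27 mA, giving V_DS = V_DD − I_D R_D = 3.46 − 1.27 × 1.02 = 2.17 V.
V_DS = 2.17 V ≥ V_ov = 1.49 V, confirming saturation.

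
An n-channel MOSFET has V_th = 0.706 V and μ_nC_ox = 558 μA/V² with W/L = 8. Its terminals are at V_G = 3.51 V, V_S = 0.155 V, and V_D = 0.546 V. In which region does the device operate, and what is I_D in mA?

V_GS = V_G − V_S = 3.51 − 0.155 = 3.35 V; V_DS = V_D − V_S = 0.546 − 0.155 = 0.391 V.
k_n = μ_nC_ox · (W/L) = 4.464 mA/V².
V_ov = V_GS − V_th = 3.35 − 0.706 = 2.65 V.
Since V_DS = 0.391 V < V_ov = 2.65 V, the device is in the triode region.
I_D = k_n [V_ov · V_DS − ½ V_DS²] = 4.464 × [2.65 × 0.391 − 0.5 × 0.391²] = 4.28 mA.

Triode; I_D = 4.28 mA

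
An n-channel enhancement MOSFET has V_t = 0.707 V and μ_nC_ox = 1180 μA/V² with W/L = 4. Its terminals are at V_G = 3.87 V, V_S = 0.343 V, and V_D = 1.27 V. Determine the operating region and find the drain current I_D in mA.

Triode; I_D = 10.3 mA

V_GS = V_G − V_S = 3.87 − 0.343 = 3.53 V; V_DS = V_D − V_S = 1.27 − 0.343 = 0.927 V.
k_n = μ_nC_ox · (W/L) = 4.72 mA/V².
V_ov = V_GS − V_t = 3.53 − 0.707 = 2.82 V.
Since V_DS = 0.927 V < V_ov = 2.82 V, the device is in the triode region.
I_D = k_n [V_ov · V_DS − ½ V_DS²] = 4.72 × [2.82 × 0.927 − 0.5 × 0.927²] = 10.3 mA.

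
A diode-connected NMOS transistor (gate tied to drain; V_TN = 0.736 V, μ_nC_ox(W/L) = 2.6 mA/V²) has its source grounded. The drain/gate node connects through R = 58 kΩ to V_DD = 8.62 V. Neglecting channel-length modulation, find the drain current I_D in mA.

I_D = 0.130 mA

With gate tied to drain, V_GS = V_DS ≥ V_GS − V_TN, so the device is in saturation.
KCL at the drain: ½ k_n (V_GS − V_TN)² = (V_DD − V_GS)/R.
Let x = V_GS − 0.736. Then 75.4 x² + x − 7.884 = 0, giving x = 0.317 V (positive root), so V_GS = 1.05 V.
I_D = (V_DD − V_GS)/R = (8.62 − 1.05) / 58 = 0.13 mA.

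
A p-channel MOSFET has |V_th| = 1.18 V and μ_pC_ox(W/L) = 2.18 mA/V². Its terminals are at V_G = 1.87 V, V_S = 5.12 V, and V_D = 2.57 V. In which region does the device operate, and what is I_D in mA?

V_SG = V_S − V_G = 5.12 − 1.87 = 3.25 V; V_SD = V_S − V_D = 5.12 − 2.57 = 2.55 V.
V_ov = V_SG − |V_th| = 3.25 − 1.18 = 2.07 V.
Since V_SD = 2.55 V ≥ V_ov = 2.07 V, the device is in saturation.
I_D = ½ k_p V_ov² = 0.5 × 2.18 × 2.07² = 4.67 mA.

Saturation; I_D = 4.67 mA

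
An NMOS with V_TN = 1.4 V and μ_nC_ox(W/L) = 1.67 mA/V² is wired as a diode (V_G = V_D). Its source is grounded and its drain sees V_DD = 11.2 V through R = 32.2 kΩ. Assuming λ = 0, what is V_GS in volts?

V_GS = 1.99 V

With gate tied to drain, V_GS = V_DS ≥ V_GS − V_TN, so the device is in saturation.
KCL at the drain: ½ k_n (V_GS − V_TN)² = (V_DD − V_GS)/R.
Let x = V_GS − 1.4. Then 26.9 x² + x − 9.8 = 0, giving x = 0.585 V (positive root), so V_GS = 1.99 V.
I_D = (V_DD − V_GS)/R = (11.2 − 1.99) / 32.2 = 0.286 mA.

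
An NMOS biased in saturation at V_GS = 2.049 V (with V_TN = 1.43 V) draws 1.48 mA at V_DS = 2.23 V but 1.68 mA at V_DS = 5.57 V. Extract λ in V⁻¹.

With V_GS fixed, I_D ∝ (1 + λ V_DS) in saturation, so I_D2/I_D1 = (1 + λ V_DS2)/(1 + λ V_DS1).
1.68/1.48 = 1.135 = (1 + 5.57 λ)/(1 + 2.23 λ).
Solving: λ (I_D1 V_DS2 − I_D2 V_DS1) = I_D2 − I_D1, so λ = (1.68 − 1.48) / (1.48 × 5.57 − 1.68 × 2.23) = 0.2 / 4.5 = 0.0445 V⁻¹.

λ = 0.0445 V⁻¹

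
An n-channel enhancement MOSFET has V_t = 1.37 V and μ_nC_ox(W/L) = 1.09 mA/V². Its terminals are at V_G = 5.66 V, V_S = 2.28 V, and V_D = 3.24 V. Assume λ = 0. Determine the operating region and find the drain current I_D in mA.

Triode; I_D = 1.60 mA

V_GS = V_G − V_S = 5.66 − 2.28 = 3.38 V; V_DS = V_D − V_S = 3.24 − 2.28 = 0.96 V.
V_ov = V_GS − V_t = 3.38 − 1.37 = 2.01 V.
Since V_DS = 0.96 V < V_ov = 2.01 V, the device is in the triode region.
I_D = k_n [V_ov · V_DS − ½ V_DS²] = 1.09 × [2.01 × 0.96 − 0.5 × 0.96²] = 1.6 mA.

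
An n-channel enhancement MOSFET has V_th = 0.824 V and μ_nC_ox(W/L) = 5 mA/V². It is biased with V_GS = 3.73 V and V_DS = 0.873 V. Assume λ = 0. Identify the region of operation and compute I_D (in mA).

V_ov = V_GS − V_th = 3.73 − 0.824 = 2.91 V.
Since V_DS = 0.873 V < V_ov = 2.91 V, the device is in the triode region.
I_D = k_n [V_ov · V_DS − ½ V_DS²] = 5 × [2.91 × 0.873 − 0.5 × 0.873²] = 10.8 mA.

Triode; I_D = 10.8 mA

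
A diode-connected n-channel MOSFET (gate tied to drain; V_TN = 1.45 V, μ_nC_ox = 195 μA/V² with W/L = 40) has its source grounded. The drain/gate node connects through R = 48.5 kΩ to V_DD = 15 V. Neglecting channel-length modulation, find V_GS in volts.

With gate tied to drain, V_GS = V_DS ≥ V_GS − V_TN, so the device is in saturation.
k_n = μ_nC_ox · (W/L) = 7.8 mA/V².
KCL at the drain: ½ k_n (V_GS − V_TN)² = (V_DD − V_GS)/R.
Let x = V_GS − 1.45. Then 189 x² + x − 13.55 = 0, giving x = 0.265 V (positive root), so V_GS = 1.72 V.
I_D = (V_DD − V_GS)/R = (15 − 1.72) / 48.5 = 0.274 mA.

V_GS = 1.72 V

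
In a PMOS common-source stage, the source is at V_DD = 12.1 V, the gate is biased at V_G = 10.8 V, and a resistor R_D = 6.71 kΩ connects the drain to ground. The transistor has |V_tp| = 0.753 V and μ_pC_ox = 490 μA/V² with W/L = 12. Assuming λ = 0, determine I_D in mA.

I_D = 0.880 mA

V_SG = V_DD − V_G = 12.1 − 10.8 = 1.3 V, so V_ov = 1.3 − 0.753 = 0.547 V.
k_p = μ_pC_ox · (W/L) = 5.88 mA/V².
Assume saturation: I_D = ½ k_p V_ov² = 0.5 × 5.88 × 0.547² = 0.88 mA, giving V_SD = V_DD − I_D R_D = 12.1 − 0.88 × 6.71 = 6.2 V.
V_SD = 6.2 V ≥ V_ov = 0.547 V, confirming saturation.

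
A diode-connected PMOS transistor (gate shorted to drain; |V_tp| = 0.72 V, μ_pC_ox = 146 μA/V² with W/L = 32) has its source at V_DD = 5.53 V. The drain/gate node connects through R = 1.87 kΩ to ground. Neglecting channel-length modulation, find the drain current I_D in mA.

I_D = 2.07 mA

With gate tied to drain, V_SG = V_SD ≥ V_SG − |V_tp|, so the device is in saturation.
k_p = μ_pC_ox · (W/L) = 4.672 mA/V².
KCL at the drain: ½ k_p (V_SG − |V_tp|)² = (V_DD − V_SG)/R.
Let x = V_SG − 0.72. Then 4.37 x² + x − 4.81 = 0, giving x = 0.941 V (positive root), so V_SG = 1.66 V.
I_D = (V_DD − V_SG)/R = (5.53 − 1.66) / 1.87 = 2.07 mA.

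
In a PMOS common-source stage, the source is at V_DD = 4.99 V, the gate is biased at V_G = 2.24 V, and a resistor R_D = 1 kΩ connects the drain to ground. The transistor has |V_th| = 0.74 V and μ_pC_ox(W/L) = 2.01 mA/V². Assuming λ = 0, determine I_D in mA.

V_SG = V_DD − V_G = 4.99 − 2.24 = 2.75 V, so V_ov = 2.75 − 0.74 = 2.01 V.
Assume saturation: I_D = ½ k_p V_ov² = 0.5 × 2.01 × 2.01² = 4.06 mA, giving V_SD = V_DD − I_D R_D = 4.99 − 4.06 × 1 = 0.93 V.
But 0.93 V < V_ov = 2.01 V, so the device is actually in triode.
In triode I_D = k_p[V_ov V_SD − ½ V_SD²] and I_D = (V_DD − V_SD)/R_D. Equating: 1 V_SD² − 5.04 V_SD + 4.99 = 0, giving V_SD = 1.36 V (the root below V_ov).
I_D = (4.99 − 1.36) / 1 = 3.63 mA.

I_D = 3.63 mA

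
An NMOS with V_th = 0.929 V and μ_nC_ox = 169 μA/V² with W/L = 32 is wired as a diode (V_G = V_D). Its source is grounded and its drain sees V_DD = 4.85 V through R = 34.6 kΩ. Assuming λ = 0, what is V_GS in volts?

With gate tied to drain, V_GS = V_DS ≥ V_GS − V_th, so the device is in saturation.
k_n = μ_nC_ox · (W/L) = 5.408 mA/V².
KCL at the drain: ½ k_n (V_GS − V_th)² = (V_DD − V_GS)/R.
Let x = V_GS − 0.929. Then 93.6 x² + x − 3.921 = 0, giving x = 0.199 V (positive root), so V_GS = 1.13 V.
I_D = (V_DD − V_GS)/R = (4.85 − 1.13) / 34.6 = 0.108 mA.

V_GS = 1.13 V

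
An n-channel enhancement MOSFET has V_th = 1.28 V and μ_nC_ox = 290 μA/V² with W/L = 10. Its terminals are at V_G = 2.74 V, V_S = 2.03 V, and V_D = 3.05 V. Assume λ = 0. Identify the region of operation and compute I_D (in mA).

Cutoff; I_D = 0 mA

V_GS = V_G − V_S = 2.74 − 2.03 = 0.71 V; V_DS = V_D − V_S = 3.05 − 2.03 = 1.02 V.
V_GS = 0.71 V < V_th = 1.28 V, so the transistor is in cutoff.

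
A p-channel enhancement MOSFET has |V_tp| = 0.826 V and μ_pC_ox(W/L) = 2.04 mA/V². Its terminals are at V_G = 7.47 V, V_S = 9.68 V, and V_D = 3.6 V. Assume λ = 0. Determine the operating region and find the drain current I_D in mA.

V_SG = V_S − V_G = 9.68 − 7.47 = 2.21 V; V_SD = V_S − V_D = 9.68 − 3.6 = 6.08 V.
V_ov = V_SG − |V_tp| = 2.21 − 0.826 = 1.38 V.
Since V_SD = 6.08 V ≥ V_ov = 1.38 V, the device is in saturation.
I_D = ½ k_p V_ov² = 0.5 × 2.04 × 1.38² = 1.95 mA.

Saturation; I_D = 1.95 mA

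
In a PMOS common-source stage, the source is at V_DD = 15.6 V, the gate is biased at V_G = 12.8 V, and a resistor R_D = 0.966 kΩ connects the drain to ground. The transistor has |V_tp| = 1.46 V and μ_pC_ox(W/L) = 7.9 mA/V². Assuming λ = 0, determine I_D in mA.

V_SG = V_DD − V_G = 15.6 − 12.8 = 2.8 V, so V_ov = 2.8 − 1.46 = 1.34 V.
Assume saturation: I_D = ½ k_p V_ov² = 0.5 × 7.9 × 1.34² = 7.09 mA, giving V_SD = V_DD − I_D R_D = 15.6 − 7.09 × 0.966 = 8.75 V.
V_SD = 8.75 V ≥ V_ov = 1.34 V, confirming saturation.

I_D = 7.09 mA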